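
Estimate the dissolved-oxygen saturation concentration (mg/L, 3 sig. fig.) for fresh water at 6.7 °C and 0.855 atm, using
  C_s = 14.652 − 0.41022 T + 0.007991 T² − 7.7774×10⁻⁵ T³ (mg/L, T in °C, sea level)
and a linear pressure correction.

At sea level: C_s = 14.652 − 0.41022×6.7 + 0.007991×6.7² − 7.7774×10⁻⁵×6.7³ = 12.24 mg/L.
Pressure correction: C_s' = 12.24 × 0.855 = 10.46 mg/L.

C_s ≈ 10.5 mg/L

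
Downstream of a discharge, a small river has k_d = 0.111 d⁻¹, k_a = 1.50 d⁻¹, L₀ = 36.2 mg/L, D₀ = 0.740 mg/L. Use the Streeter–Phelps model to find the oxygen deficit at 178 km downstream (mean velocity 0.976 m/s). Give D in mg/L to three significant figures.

D ≈ 2.20 mg/L

Travel time t = x/v = 178 km / (0.976 m/s) = 178000 m / 0.976 m/s = 182400 s = 2.111 d.
k_d L₀/(k_a−k_d) = 0.111×36.2/(1.50−0.111) = 4.018/1.389 = 2.893 mg/L.
e^(−k_d t) = e^(−0.111×2.111) = 0.7911; e^(−k_a t) = e^(−1.50×2.111) = 0.04216.
D = 2.893 × (0.7911 − 0.04216) + 0.740 × 0.04216 = 2.167 + 0.03120 = 2.198 mg/L.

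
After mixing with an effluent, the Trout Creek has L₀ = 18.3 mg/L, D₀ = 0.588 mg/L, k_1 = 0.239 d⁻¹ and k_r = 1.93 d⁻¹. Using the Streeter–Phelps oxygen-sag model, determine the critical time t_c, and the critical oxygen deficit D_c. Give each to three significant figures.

At the critical point dD/dt = 0, so k_1 L₀ e^(−k_1 t) = k_r D. Substituting D(t) from the Streeter–Phelps equation and solving for t gives
t_c = ln[(k_r/k_1)(1 − D₀(k_r−k_1)/(k_1 L₀))] / (k_r−k_1).
Here k_r−k_1 = 1.691 d⁻¹ and 1 − D₀(k_r−k_1)/(k_1 L₀) = 1 − 0.588×1.691/(0.239×18.3) = 0.7727, so
t_c = ln(8.075 × 0.7727) / 1.691 = 1.831 / 1.691 = 1.083 d.
D_c = (k_1/k_r) L₀ e^(−k_1 t_c) = (0.239/1.93) × 18.3 × e^(−0.239×1.083) = 0.1238 × 18.3 × 0.7720 = 1.749 mg/L.

t_c ≈ 1.08 d; D_c ≈ 1.75 mg/L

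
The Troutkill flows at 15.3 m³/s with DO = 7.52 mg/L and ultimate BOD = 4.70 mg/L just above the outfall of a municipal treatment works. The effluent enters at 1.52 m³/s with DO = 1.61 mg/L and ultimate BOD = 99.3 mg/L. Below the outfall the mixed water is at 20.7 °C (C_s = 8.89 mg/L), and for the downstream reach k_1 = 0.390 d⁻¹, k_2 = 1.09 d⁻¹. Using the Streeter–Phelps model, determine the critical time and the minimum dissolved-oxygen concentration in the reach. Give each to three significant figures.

Mixed DO = (15.3×7.52 + 1.52×1.61)/(15.3+1.52) = 117.5/16.82 = 6.986 mg/L.
Mixed L₀ = (15.3×4.70 + 1.52×99.3)/(16.82) = 222.8/16.82 = 13.25 mg/L.
Initial deficit D₀ = C_s − DO₀ = 8.89 − 6.986 = 1.904 mg/L.
t_c = (1/0.7000) ln[(1.09/0.390)(1 − 1.904×0.7000/(0.390×13.25))] = 1.429 × ln(2.074) = 1.042 d.
D_c = (0.390/1.09) × 13.25 × e^(−0.390×1.042) = 0.3578 × 13.25 × 0.6660 = 3.157 mg/L.
Minimum DO = 8.89 − 3.157 = 5.733 mg/L.

t_c ≈ 1.04 d; minimum DO ≈ 5.73 mg/L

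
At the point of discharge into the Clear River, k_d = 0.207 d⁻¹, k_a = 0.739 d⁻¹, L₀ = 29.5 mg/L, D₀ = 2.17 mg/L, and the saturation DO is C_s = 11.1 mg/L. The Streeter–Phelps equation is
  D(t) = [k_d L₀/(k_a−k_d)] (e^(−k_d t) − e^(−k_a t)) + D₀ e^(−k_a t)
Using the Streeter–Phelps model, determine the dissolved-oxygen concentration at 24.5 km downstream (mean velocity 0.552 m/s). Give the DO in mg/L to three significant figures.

DO ≈ 7.15 mg/L

Travel time t = x/v = 24.5 km / (0.552 m/s) = 24500 m / 0.552 m/s = 44380 s = 0.5137 d.
k_d L₀/(k_a−k_d) = 0.207×29.5/(0.739−0.207) = 6.106/0.5320 = 11.48 mg/L.
e^(−k_d t) = e^(−0.207×0.5137) = 0.8991; e^(−k_a t) = e^(−0.739×0.5137) = 0.6841.
D = 11.48 × (0.8991 − 0.6841) + 2.17 × 0.6841 = 2.468 + 1.485 = 3.952 mg/L.
DO = C_s − D = 11.1 − 3.952 = 7.148 mg/L.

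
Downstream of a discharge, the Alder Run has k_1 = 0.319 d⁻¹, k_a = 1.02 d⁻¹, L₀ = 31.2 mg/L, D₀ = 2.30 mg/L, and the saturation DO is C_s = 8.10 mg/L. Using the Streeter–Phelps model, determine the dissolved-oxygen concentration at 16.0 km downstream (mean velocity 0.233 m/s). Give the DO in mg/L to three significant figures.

DO ≈ 2.37 mg/L

Travel time t = x/v = 16.0 km / (0.233 m/s) = 16000 m / 0.233 m/s = 68670 s = 0.7948 d.
k_1 L₀/(k_a−k_1) = 0.319×31.2/(1.02−0.319) = 9.953/0.7010 = 14.20 mg/L.
e^(−k_1 t) = e^(−0.319×0.7948) = 0.7761; e^(−k_a t) = e^(−1.02×0.7948) = 0.4446.
D = 14.20 × (0.7761 − 0.4446) + 2.30 × 0.4446 = 4.707 + 1.022 = 5.729 mg/L.
DO = C_s − D = 8.10 − 5.729 = 2.371 mg/L.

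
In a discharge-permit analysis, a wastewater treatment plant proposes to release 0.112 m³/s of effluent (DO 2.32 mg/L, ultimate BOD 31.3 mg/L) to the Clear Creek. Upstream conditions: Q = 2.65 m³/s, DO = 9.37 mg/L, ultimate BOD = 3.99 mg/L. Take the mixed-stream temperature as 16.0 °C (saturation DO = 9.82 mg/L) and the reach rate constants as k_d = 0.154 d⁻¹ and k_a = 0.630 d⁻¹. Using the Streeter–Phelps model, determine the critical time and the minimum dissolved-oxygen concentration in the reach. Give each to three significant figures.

Mixed DO = (2.65×9.37 + 0.112×2.32)/(2.65+0.112) = 25.09/2.762 = 9.084 mg/L.
Mixed L₀ = (2.65×3.99 + 0.112×31.3)/(2.762) = 14.08/2.762 = 5.097 mg/L.
Initial deficit D₀ = C_s − DO₀ = 9.82 − 9.084 = 0.7359 mg/L.
t_c = (1/0.4760) ln[(0.630/0.154)(1 − 0.7359×0.4760/(0.154×5.097))] = 2.101 × ln(2.265) = 1.718 d.
D_c = (0.154/0.630) × 5.097 × e^(−0.154×1.718) = 0.2444 × 5.097 × 0.7675 = 0.9564 mg/L.
Minimum DO = 9.82 − 0.9564 = 8.864 mg/L.

t_c ≈ 1.72 d; minimum DO ≈ 8.86 mg/L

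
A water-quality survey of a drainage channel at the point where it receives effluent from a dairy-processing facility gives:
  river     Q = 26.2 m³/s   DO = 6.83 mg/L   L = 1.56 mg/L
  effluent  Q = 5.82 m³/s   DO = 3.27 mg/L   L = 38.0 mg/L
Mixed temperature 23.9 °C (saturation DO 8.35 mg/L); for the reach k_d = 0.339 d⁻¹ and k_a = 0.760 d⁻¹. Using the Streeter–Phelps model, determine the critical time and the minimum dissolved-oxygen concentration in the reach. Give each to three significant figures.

t_c ≈ 0.970 d; minimum DO ≈ 5.72 mg/L

Mixed DO = (26.2×6.83 + 5.82×3.27)/(26.2+5.82) = 198.0/32.02 = 6.183 mg/L.
Mixed L₀ = (26.2×1.56 + 5.82×38.0)/(32.02) = 262.0/32.02 = 8.183 mg/L.
Initial deficit D₀ = C_s − DO₀ = 8.35 − 6.183 = 2.167 mg/L.
t_c = (1/0.4210) ln[(0.760/0.339)(1 − 2.167×0.4210/(0.339×8.183))] = 2.375 × ln(1.505) = 0.9704 d.
D_c = (0.339/0.760) × 8.183 × e^(−0.339×0.9704) = 0.4461 × 8.183 × 0.7197 = 2.627 mg/L.
Minimum DO = 8.35 − 2.627 = 5.723 mg/L.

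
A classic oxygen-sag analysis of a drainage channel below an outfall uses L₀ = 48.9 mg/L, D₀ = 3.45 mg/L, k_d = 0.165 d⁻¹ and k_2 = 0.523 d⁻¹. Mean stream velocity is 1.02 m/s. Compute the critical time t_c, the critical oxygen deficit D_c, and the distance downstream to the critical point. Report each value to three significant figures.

t_c ≈ 2.76 d; D_c ≈ 9.79 mg/L; x_c ≈ 243 km

t_c = [1/(k_2−k_d)] ln[(k_2/k_d)(1 − D₀(k_2−k_d)/(k_d L₀))]
= [1/(0.523−0.165)] ln[(0.523/0.165)(1 − 3.45×0.3580/(0.165×48.9))]
= (1/0.3580) ln[3.170 × 0.8469] = 2.793 × ln(2.684) = 2.793 × 0.9875 = 2.758 d.
D_c = (k_d/k_2) L₀ e^(−k_d t_c) = (0.165/0.523) × 48.9 × e^(−0.165×2.758) = 0.3155 × 48.9 × 0.6344 = 9.787 mg/L.
x_c = v t_c = 1.02 m/s × 2.758 d × 86400 s/d = 243100 m ≈ 243 km.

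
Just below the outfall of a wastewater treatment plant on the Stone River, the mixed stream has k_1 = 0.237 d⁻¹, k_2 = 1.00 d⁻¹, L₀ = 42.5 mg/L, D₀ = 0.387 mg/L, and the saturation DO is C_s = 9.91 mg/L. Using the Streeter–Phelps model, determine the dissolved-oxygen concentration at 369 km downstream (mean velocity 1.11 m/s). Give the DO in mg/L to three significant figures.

DO ≈ 4.88 mg/L

Travel time t = x/v = 369 km / (1.11 m/s) = 369000 m / 1.11 m/s = 332400 s = 3.848 d.
k_1 L₀/(k_2−k_1) = 0.237×42.5/(1.00−0.237) = 10.07/0.7630 = 13.20 mg/L.
e^(−k_1 t) = e^(−0.237×3.848) = 0.4018; e^(−k_2 t) = e^(−1.00×3.848) = 0.02133.
D = 13.20 × (0.4018 − 0.02133) + 0.387 × 0.02133 = 5.022 + 0.008255 = 5.030 mg/L.
DO = C_s − D = 9.91 − 5.030 = 4.880 mg/L.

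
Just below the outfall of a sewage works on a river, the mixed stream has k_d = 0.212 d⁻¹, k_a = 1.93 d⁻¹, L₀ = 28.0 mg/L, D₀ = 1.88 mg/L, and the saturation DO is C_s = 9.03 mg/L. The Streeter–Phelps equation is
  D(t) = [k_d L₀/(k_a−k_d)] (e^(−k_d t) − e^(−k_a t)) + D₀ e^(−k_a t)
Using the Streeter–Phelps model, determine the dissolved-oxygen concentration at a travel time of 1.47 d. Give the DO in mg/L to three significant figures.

k_d L₀/(k_a−k_d) = 0.212×28.0/(1.93−0.212) = 5.936/1.718 = 3.455 mg/L.
e^(−k_d t) = e^(−0.212×1.470) = 0.7322; e^(−k_a t) = e^(−1.93×1.470) = 0.05860.
D = 3.455 × (0.7322 − 0.05860) + 1.88 × 0.05860 = 2.328 + 0.1102 = 2.438 mg/L.
DO = C_s − D = 9.03 − 2.438 = 6.592 mg/L.

DO ≈ 6.59 mg/L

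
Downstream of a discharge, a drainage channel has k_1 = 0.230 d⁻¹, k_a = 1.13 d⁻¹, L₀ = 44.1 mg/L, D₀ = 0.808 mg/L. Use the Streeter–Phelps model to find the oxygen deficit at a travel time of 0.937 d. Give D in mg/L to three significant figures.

k_1 L₀/(k_a−k_1) = 0.230×44.1/(1.13−0.230) = 10.14/0.9000 = 11.27 mg/L.
e^(−k_1 t) = e^(−0.230×0.9370) = 0.8061; e^(−k_a t) = e^(−1.13×0.9370) = 0.3469.
D = 11.27 × (0.8061 − 0.3469) + 0.808 × 0.3469 = 5.176 + 0.2803 = 5.456 mg/L.

D ≈ 5.46 mg/L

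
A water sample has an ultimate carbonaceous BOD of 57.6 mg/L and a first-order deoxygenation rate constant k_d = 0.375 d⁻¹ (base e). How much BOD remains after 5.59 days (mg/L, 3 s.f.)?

L_t = L₀ e^(−k_d t) = 57.6 × e^(−0.375×5.59) = 57.6 × 0.1229 = 7.080 mg/L.

L ≈ 7.08 mg/L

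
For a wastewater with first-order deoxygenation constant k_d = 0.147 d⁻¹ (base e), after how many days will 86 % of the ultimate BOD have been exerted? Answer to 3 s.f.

y/L₀ = 1 − e^(−k_d t) = 0.86 ⇒ e^(−k_d t) = 0.140
t = −ln(0.140) / 0.147 = 1.966 / 0.147 = 13.37 d.

t ≈ 13.4 d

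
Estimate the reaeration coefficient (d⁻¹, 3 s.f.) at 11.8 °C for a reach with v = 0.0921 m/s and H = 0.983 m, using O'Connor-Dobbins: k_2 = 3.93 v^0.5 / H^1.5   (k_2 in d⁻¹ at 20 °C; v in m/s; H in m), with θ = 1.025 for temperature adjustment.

k_2(20) = 3.93 × 0.0921^0.5 / 0.983^1.5 = 3.93 × 0.3035 / 0.9746 = 1.224 d⁻¹.
k_2(11.8) = 1.224 × 1.025^(11.8−20) = 1.224 × 0.8167 = 0.9994 d⁻¹.

k_2 ≈ 0.999 d⁻¹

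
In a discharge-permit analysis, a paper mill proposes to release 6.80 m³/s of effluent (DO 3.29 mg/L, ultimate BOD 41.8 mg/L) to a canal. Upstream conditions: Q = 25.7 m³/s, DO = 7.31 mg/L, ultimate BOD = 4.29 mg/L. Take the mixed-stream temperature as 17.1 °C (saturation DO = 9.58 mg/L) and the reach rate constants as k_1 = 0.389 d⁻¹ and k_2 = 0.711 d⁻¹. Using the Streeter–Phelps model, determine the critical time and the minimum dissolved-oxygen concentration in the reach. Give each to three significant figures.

t_c ≈ 1.13 d; minimum DO ≈ 5.31 mg/L

Mixed DO = (25.7×7.31 + 6.80×3.29)/(25.7+6.80) = 210.2/32.50 = 6.469 mg/L.
Mixed L₀ = (25.7×4.29 + 6.80×41.8)/(32.50) = 394.5/32.50 = 12.14 mg/L.
Initial deficit D₀ = C_s − DO₀ = 9.58 − 6.469 = 3.111 mg/L.
t_c = (1/0.3220) ln[(0.711/0.389)(1 − 3.111×0.3220/(0.389×12.14))] = 3.106 × ln(1.440) = 1.132 d.
D_c = (0.389/0.711) × 12.14 × e^(−0.389×1.132) = 0.5471 × 12.14 × 0.6437 = 4.275 mg/L.
Minimum DO = 9.58 − 4.275 = 5.305 mg/L.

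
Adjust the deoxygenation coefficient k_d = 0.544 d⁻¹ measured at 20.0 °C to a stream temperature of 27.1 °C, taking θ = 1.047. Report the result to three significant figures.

k_d ≈ 0.754 d⁻¹

k_d(T₂) = k_d(T₁) · θ^(T₂−T₁) = 0.544 × 1.047^(27.1−20.0)
= 0.544 × 1.047^7.10 = 0.544 × 1.386 = 0.7537 d⁻¹.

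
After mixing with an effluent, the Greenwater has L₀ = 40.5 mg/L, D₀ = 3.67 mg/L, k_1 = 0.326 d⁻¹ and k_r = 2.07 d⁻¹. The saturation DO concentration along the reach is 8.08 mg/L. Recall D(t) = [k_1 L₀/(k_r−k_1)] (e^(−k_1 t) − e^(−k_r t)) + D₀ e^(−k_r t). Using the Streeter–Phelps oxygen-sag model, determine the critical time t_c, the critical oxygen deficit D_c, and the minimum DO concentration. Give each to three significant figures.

At the critical point dD/dt = 0, so k_1 L₀ e^(−k_1 t) = k_r D. Substituting D(t) from the Streeter–Phelps equation and solving for t gives
t_c = ln[(k_r/k_1)(1 − D₀(k_r−k_1)/(k_1 L₀))] / (k_r−k_1).
Here k_r−k_1 = 1.744 d⁻¹ and 1 − D₀(k_r−k_1)/(k_1 L₀) = 1 − 3.67×1.744/(0.326×40.5) = 0.5152, so
t_c = ln(6.350 × 0.5152) / 1.744 = 1.185 / 1.744 = 0.6796 d.
D_c = (k_1/k_r) L₀ e^(−k_1 t_c) = (0.326/2.07) × 40.5 × e^(−0.326×0.6796) = 0.1575 × 40.5 × 0.8013 = 5.111 mg/L.
Minimum DO = C_s − D_c = 8.08 − 5.111 = 2.969 mg/L.

t_c ≈ 0.680 d; D_c ≈ 5.11 mg/L; min DO ≈ 2.97 mg/L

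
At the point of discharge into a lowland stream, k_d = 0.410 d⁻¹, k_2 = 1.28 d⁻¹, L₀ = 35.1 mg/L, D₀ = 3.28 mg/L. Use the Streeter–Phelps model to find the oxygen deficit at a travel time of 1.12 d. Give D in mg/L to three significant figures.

k_d L₀/(k_2−k_d) = 0.410×35.1/(1.28−0.410) = 14.39/0.8700 = 16.54 mg/L.
e^(−k_d t) = e^(−0.410×1.120) = 0.6318; e^(−k_2 t) = e^(−1.28×1.120) = 0.2384.
D = 16.54 × (0.6318 − 0.2384) + 3.28 × 0.2384 = 6.506 + 0.7821 = 7.288 mg/L.

D ≈ 7.29 mg/L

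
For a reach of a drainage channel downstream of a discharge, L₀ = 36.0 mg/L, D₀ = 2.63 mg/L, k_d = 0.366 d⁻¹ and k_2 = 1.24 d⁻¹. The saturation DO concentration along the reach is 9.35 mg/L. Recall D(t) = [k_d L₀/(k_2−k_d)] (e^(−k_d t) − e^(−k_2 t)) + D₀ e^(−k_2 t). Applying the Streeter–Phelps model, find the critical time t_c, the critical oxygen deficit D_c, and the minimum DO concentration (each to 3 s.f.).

t_c ≈ 1.18 d; D_c ≈ 6.91 mg/L; min DO ≈ 2.44 mg/L

At the critical point dD/dt = 0, so k_d L₀ e^(−k_d t) = k_2 D. Substituting D(t) from the Streeter–Phelps equation and solving for t gives
t_c = ln[(k_2/k_d)(1 − D₀(k_2−k_d)/(k_d L₀))] / (k_2−k_d).
Here k_2−k_d = 0.8740 d⁻¹ and 1 − D₀(k_2−k_d)/(k_d L₀) = 1 − 2.63×0.8740/(0.366×36.0) = 0.8255, so
t_c = ln(3.388 × 0.8255) / 0.8740 = 1.029 / 0.8740 = 1.177 d.
D_c = (k_d/k_2) L₀ e^(−k_d t_c) = (0.366/1.24) × 36.0 × e^(−0.366×1.177) = 0.2952 × 36.0 × 0.6500 = 6.907 mg/L.
Minimum DO = C_s − D_c = 9.35 − 6.907 = 2.443 mg/L.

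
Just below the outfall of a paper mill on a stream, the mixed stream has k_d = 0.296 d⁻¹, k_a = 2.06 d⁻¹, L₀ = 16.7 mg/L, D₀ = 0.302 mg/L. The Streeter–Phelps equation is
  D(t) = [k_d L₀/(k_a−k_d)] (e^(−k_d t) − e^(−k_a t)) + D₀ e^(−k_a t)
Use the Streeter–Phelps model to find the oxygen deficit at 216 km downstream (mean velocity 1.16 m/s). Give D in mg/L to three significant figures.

D ≈ 1.45 mg/L

Travel time t = x/v = 216 km / (1.16 m/s) = 216000 m / 1.16 m/s = 186200 s = 2.155 d.
k_d L₀/(k_a−k_d) = 0.296×16.7/(2.06−0.296) = 4.943/1.764 = 2.802 mg/L.
e^(−k_d t) = e^(−0.296×2.155) = 0.5284; e^(−k_a t) = e^(−2.06×2.155) = 0.01180.
D = 2.802 × (0.5284 − 0.01180) + 0.302 × 0.01180 = 1.448 + 0.003564 = 1.451 mg/L.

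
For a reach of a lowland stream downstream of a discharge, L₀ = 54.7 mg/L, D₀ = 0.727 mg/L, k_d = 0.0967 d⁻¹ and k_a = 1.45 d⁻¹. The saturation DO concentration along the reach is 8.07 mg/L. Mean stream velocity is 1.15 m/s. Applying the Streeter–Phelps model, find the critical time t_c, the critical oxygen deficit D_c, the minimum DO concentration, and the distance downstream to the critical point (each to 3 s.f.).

With k_a/k_d = 14.99 and 1 − D₀(k_a−k_d)/(k_d L₀) = 0.8140,
t_c = ln(14.99 × 0.8140) / (1.45 − 0.0967) = ln(12.21) / 1.353 = 2.502/1.353 = 1.849 d.
L(t_c) = L₀ e^(−k_d t_c) = 54.7 × 0.8363 = 45.75 mg/L, and at the critical point k_a D_c = k_d L, so D_c = (0.0967/1.45) × 45.75 = 3.051 mg/L.
Minimum DO = C_s − D_c = 8.07 − 3.051 = 5.019 mg/L.
x_c = v t_c = 1.15 m/s × 1.849 d × 86400 s/d = 183700 m ≈ 184 km.

t_c ≈ 1.85 d; D_c ≈ 3.05 mg/L; min DO ≈ 5.02 mg/L; x_c ≈ 184 km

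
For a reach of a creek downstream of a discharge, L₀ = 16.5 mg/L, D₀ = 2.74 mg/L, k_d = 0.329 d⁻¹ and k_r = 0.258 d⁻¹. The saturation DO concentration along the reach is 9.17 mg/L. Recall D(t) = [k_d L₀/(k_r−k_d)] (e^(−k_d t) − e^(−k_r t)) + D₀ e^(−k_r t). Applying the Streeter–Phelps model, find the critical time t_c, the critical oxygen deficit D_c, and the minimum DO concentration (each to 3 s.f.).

t_c = [1/(k_r−k_d)] ln[(k_r/k_d)(1 − D₀(k_r−k_d)/(k_d L₀))]
= [1/(0.258−0.329)] ln[(0.258/0.329)(1 − 2.74×-0.07100/(0.329×16.5))]
= (1/-0.07100) ln[0.7842 × 1.036] = -14.08 × ln(0.8123) = -14.08 × -0.2079 = 2.928 d.
D_c = (k_d/k_r) L₀ e^(−k_d t_c) = (0.329/0.258) × 16.5 × e^(−0.329×2.928) = 1.275 × 16.5 × 0.3816 = 8.030 mg/L.
Minimum DO = C_s − D_c = 9.17 − 8.030 = 1.140 mg/L.

t_c ≈ 2.93 d; D_c ≈ 8.03 mg/L; min DO ≈ 1.14 mg/L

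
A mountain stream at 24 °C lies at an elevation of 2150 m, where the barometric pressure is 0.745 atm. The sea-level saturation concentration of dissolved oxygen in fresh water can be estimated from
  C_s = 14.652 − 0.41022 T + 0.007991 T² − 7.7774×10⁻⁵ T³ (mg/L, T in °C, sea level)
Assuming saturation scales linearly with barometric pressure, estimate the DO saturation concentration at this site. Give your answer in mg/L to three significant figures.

At sea level: C_s = 14.652 − 0.41022×24 + 0.007991×24² − 7.7774×10⁻⁵×24³ = 8.334 mg/L.
Pressure correction: C_s' = 8.334 × 0.745 = 6.209 mg/L.

C_s ≈ 6.21 mg/L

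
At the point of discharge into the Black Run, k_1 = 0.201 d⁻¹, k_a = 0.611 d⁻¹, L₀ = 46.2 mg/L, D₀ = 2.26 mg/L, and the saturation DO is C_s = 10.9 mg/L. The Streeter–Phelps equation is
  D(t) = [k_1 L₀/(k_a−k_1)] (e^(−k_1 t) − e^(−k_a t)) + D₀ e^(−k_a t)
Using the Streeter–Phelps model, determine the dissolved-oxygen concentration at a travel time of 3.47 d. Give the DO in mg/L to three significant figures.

k_1 L₀/(k_a−k_1) = 0.201×46.2/(0.611−0.201) = 9.286/0.4100 = 22.65 mg/L.
e^(−k_1 t) = e^(−0.201×3.470) = 0.4978; e^(−k_a t) = e^(−0.611×3.470) = 0.1200.
D = 22.65 × (0.4978 − 0.1200) + 2.26 × 0.1200 = 8.558 + 0.2712 = 8.829 mg/L.
DO = C_s − D = 10.9 − 8.829 = 2.071 mg/L.

DO ≈ 2.07 mg/L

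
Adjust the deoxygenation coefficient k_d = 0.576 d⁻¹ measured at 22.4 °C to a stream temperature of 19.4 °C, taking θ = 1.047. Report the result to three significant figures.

k_d ≈ 0.502 d⁻¹

k_d(T₂) = k_d(T₁) · θ^(T₂−T₁) = 0.576 × 1.047^(19.4−22.4)
= 0.576 × 1.047^-3.00 = 0.576 × 0.8713 = 0.5019 d⁻¹.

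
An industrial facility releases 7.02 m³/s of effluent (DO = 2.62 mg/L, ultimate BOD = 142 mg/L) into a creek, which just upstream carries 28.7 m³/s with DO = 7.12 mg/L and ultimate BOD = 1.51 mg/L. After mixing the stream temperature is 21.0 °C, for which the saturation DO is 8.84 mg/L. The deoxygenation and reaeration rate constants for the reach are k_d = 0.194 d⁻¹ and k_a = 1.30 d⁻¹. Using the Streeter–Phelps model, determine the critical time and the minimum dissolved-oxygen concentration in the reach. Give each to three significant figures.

Mixed DO = (28.7×7.12 + 7.02×2.62)/(28.7+7.02) = 222.7/35.72 = 6.236 mg/L.
Mixed L₀ = (28.7×1.51 + 7.02×142)/(35.72) = 1040/35.72 = 29.12 mg/L.
Initial deficit D₀ = C_s − DO₀ = 8.84 − 6.236 = 2.604 mg/L.
t_c = (1/1.106) ln[(1.30/0.194)(1 − 2.604×1.106/(0.194×29.12))] = 0.9042 × ln(3.284) = 1.075 d.
D_c = (0.194/1.30) × 29.12 × e^(−0.194×1.075) = 0.1492 × 29.12 × 0.8117 = 3.527 mg/L.
Minimum DO = 8.84 − 3.527 = 5.313 mg/L.

t_c ≈ 1.08 d; minimum DO ≈ 5.31 mg/L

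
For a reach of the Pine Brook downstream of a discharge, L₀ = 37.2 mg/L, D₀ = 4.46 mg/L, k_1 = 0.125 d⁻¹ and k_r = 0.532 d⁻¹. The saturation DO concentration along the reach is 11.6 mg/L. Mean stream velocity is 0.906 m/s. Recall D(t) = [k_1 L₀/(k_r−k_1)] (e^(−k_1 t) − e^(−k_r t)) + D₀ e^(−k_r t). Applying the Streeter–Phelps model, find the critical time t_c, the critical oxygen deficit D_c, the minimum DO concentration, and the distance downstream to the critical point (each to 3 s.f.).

t_c ≈ 2.34 d; D_c ≈ 6.52 mg/L; min DO ≈ 5.08 mg/L; x_c ≈ 183 km

With k_r/k_1 = 4.256 and 1 − D₀(k_r−k_1)/(k_1 L₀) = 0.6096,
t_c = ln(4.256 × 0.6096) / (0.532 − 0.125) = ln(2.595) / 0.4070 = 0.9534/0.4070 = 2.343 d.
L(t_c) = L₀ e^(−k_1 t_c) = 37.2 × 0.7462 = 27.76 mg/L, and at the critical point k_r D_c = k_1 L, so D_c = (0.125/0.532) × 27.76 = 6.522 mg/L.
Minimum DO = C_s − D_c = 11.6 − 6.522 = 5.078 mg/L.
x_c = v t_c = 0.906 m/s × 2.343 d × 86400 s/d = 183400 m ≈ 183 km.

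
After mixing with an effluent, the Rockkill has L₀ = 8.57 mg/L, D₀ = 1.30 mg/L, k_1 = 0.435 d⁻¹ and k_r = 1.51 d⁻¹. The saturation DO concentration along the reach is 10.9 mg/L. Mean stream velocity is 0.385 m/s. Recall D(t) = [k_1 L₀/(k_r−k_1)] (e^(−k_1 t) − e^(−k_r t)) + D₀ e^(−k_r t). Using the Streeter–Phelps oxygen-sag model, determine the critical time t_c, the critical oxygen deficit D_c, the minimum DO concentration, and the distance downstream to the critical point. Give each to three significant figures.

At the critical point dD/dt = 0, so k_1 L₀ e^(−k_1 t) = k_r D. Substituting D(t) from the Streeter–Phelps equation and solving for t gives
t_c = ln[(k_r/k_1)(1 − D₀(k_r−k_1)/(k_1 L₀))] / (k_r−k_1).
Here k_r−k_1 = 1.075 d⁻¹ and 1 − D₀(k_r−k_1)/(k_1 L₀) = 1 − 1.30×1.075/(0.435×8.57) = 0.6251, so
t_c = ln(3.471 × 0.6251) / 1.075 = 0.7747 / 1.075 = 0.7207 d.
D_c = (k_1/k_r) L₀ e^(−k_1 t_c) = (0.435/1.51) × 8.57 × e^(−0.435×0.7207) = 0.2881 × 8.57 × 0.7309 = 1.804 mg/L.
Minimum DO = C_s − D_c = 10.9 − 1.804 = 9.096 mg/L.
x_c = v t_c = 0.385 m/s × 0.7207 d × 86400 s/d = 23970 m ≈ 24.0 km.

t_c ≈ 0.721 d; D_c ≈ 1.80 mg/L; min DO ≈ 9.10 mg/L; x_c ≈ 24.0 km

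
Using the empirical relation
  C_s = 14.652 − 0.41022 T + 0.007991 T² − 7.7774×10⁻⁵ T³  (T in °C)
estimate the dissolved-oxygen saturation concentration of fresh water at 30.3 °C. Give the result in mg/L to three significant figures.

C_s = 14.652 − 0.41022×30.3 + 0.007991×30.3² − 7.7774×10⁻⁵×30.3³ = 7.395 mg/L.

C_s ≈ 7.40 mg/L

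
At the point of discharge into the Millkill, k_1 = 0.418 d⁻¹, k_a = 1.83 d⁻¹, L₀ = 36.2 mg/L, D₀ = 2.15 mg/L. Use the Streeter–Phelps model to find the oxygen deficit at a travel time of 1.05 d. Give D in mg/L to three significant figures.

D ≈ 5.66 mg/L

k_1 L₀/(k_a−k_1) = 0.418×36.2/(1.83−0.418) = 15.13/1.412 = 10.72 mg/L.
e^(−k_1 t) = e^(−0.418×1.050) = 0.6447; e^(−k_a t) = e^(−1.83×1.050) = 0.1464.
D = 10.72 × (0.6447 − 0.1464) + 2.15 × 0.1464 = 5.341 + 0.3147 = 5.655 mg/L.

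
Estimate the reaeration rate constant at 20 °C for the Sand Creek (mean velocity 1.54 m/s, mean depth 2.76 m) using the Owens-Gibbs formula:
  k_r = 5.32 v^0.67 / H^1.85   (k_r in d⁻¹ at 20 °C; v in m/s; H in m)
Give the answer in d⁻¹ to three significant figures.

k_r = 5.32 × 1.54^0.67 / 2.76^1.85 = 5.32 × 1.335 / 6.542 = 1.086 d⁻¹.

k_r ≈ 1.09 d⁻¹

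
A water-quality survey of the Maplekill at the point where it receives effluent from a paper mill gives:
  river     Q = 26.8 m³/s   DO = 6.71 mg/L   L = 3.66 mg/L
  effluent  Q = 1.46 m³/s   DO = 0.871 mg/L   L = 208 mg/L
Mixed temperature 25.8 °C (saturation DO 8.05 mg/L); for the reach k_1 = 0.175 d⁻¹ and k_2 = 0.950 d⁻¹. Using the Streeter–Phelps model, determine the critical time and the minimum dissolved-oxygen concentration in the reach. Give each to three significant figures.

Mixed DO = (26.8×6.71 + 1.46×0.871)/(26.8+1.46) = 181.1/28.26 = 6.408 mg/L.
Mixed L₀ = (26.8×3.66 + 1.46×208)/(28.26) = 401.8/28.26 = 14.22 mg/L.
Initial deficit D₀ = C_s − DO₀ = 8.05 − 6.408 = 1.642 mg/L.
t_c = (1/0.7750) ln[(0.950/0.175)(1 − 1.642×0.7750/(0.175×14.22))] = 1.290 × ln(2.653) = 1.259 d.
D_c = (0.175/0.950) × 14.22 × e^(−0.175×1.259) = 0.1842 × 14.22 × 0.8023 = 2.101 mg/L.
Minimum DO = 8.05 − 2.101 = 5.949 mg/L.

t_c ≈ 1.26 d; minimum DO ≈ 5.95 mg/L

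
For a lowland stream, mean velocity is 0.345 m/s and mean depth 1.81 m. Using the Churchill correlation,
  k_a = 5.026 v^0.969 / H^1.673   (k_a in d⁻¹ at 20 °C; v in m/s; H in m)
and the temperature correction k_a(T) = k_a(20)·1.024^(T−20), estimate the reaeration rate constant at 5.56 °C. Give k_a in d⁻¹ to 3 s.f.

k_a ≈ 0.472 d⁻¹

k_a(20) = 5.026 × 0.345^0.969 / 1.81^1.673 = 5.026 × 0.3566 / 2.698 = 0.6642 d⁻¹.
k_a(5.56) = 0.6642 × 1.024^(5.56−20) = 0.6642 × 0.7100 = 0.4716 d⁻¹.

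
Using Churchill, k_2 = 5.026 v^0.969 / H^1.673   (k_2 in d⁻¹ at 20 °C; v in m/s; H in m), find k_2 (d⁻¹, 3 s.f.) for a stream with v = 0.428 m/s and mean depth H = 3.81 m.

k_2 = 5.026 × 0.428^0.969 / 3.81^1.673 = 5.026 × 0.4394 / 9.373 = 0.2356 d⁻¹.

k_2 ≈ 0.236 d⁻¹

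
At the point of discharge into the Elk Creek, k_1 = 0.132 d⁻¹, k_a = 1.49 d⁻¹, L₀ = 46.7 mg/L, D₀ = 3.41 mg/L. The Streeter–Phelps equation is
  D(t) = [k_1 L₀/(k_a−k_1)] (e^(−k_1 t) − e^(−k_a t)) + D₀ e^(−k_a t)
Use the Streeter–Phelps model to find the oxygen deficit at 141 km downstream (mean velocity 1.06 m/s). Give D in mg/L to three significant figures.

D ≈ 3.59 mg/L

Travel time t = x/v = 141 km / (1.06 m/s) = 141000 m / 1.06 m/s = 133000 s = 1.540 d.
k_1 L₀/(k_a−k_1) = 0.132×46.7/(1.49−0.132) = 6.164/1.358 = 4.539 mg/L.
e^(−k_1 t) = e^(−0.132×1.540) = 0.8161; e^(−k_a t) = e^(−1.49×1.540) = 0.1009.
D = 4.539 × (0.8161 − 0.1009) + 3.41 × 0.1009 = 3.247 + 0.3440 = 3.591 mg/L.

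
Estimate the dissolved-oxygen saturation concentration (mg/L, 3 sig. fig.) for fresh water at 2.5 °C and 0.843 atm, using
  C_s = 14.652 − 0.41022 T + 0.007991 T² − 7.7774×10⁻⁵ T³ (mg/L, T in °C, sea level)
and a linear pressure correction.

C_s ≈ 11.5 mg/L

At sea level: C_s = 14.652 − 0.41022×2.5 + 0.007991×2.5² − 7.7774×10⁻⁵×2.5³ = 13.68 mg/L.
Pressure correction: C_s' = 13.68 × 0.843 = 11.53 mg/L.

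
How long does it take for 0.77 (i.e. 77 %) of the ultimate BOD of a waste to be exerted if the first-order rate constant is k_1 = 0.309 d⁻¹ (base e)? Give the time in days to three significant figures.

t ≈ 4.76 d

y/L₀ = 1 − e^(−k_1 t) = 0.77 ⇒ e^(−k_1 t) = 0.230
t = −ln(0.230) / 0.309 = 1.470 / 0.309 = 4.756 d.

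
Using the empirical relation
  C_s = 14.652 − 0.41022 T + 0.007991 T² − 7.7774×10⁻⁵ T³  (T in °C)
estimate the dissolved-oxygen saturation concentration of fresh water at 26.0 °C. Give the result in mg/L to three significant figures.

C_s = 14.652 − 0.41022×26.0 + 0.007991×26.0² − 7.7774×10⁻⁵×26.0³ = 8.021 mg/L.

C_s ≈ 8.02 mg/L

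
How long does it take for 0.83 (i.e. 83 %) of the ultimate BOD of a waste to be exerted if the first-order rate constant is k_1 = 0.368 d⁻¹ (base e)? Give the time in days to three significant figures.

y/L₀ = 1 − e^(−k_1 t) = 0.83 ⇒ e^(−k_1 t) = 0.170
t = −ln(0.170) / 0.368 = 1.772 / 0.368 = 4.815 d.

t ≈ 4.82 d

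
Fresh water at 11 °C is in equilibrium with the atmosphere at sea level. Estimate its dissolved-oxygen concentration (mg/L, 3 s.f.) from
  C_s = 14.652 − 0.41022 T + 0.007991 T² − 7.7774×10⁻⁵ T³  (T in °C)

C_s = 14.652 − 0.41022×11 + 0.007991×11² − 7.7774×10⁻⁵×11³ = 11.00 mg/L.

C_s ≈ 11.0 mg/L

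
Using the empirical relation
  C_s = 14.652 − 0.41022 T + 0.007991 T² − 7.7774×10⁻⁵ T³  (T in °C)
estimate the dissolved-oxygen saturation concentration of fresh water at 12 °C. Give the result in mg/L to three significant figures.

C_s = 14.652 − 0.41022×12 + 0.007991×12² − 7.7774×10⁻⁵×12³ = 10.75 mg/L.

C_s ≈ 10.7 mg/L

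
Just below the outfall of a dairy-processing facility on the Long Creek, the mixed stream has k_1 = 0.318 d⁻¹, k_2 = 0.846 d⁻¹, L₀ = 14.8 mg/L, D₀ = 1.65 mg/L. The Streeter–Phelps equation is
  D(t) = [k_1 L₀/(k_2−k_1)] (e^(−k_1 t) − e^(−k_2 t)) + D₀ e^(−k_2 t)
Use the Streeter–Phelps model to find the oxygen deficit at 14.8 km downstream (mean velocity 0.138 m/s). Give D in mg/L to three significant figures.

Travel time t = x/v = 14.8 km / (0.138 m/s) = 14800 m / 0.138 m/s = 107200 s = 1.241 d.
k_1 L₀/(k_2−k_1) = 0.318×14.8/(0.846−0.318) = 4.706/0.5280 = 8.914 mg/L.
e^(−k_1 t) = e^(−0.318×1.241) = 0.6739; e^(−k_2 t) = e^(−0.846×1.241) = 0.3499.
D = 8.914 × (0.6739 − 0.3499) + 1.65 × 0.3499 = 2.888 + 0.5773 = 3.465 mg/L.

D ≈ 3.47 mg/L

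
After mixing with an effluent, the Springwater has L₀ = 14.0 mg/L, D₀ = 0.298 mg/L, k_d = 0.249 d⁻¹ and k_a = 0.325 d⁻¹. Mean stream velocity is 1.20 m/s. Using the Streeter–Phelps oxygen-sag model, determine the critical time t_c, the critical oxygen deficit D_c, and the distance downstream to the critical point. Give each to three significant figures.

t_c = [1/(k_a−k_d)] ln[(k_a/k_d)(1 − D₀(k_a−k_d)/(k_d L₀))]
= [1/(0.325−0.249)] ln[(0.325/0.249)(1 − 0.298×0.07600/(0.249×14.0))]
= (1/0.07600) ln[1.305 × 0.9935] = 13.16 × ln(1.297) = 13.16 × 0.2599 = 3.419 d.
D_c = (k_d/k_a) L₀ e^(−k_d t_c) = (0.249/0.325) × 14.0 × e^(−0.249×3.419) = 0.7662 × 14.0 × 0.4268 = 4.578 mg/L.
x_c = v t_c = 1.20 m/s × 3.419 d × 86400 s/d = 354500 m ≈ 354 km.

t_c ≈ 3.42 d; D_c ≈ 4.58 mg/L; x_c ≈ 354 km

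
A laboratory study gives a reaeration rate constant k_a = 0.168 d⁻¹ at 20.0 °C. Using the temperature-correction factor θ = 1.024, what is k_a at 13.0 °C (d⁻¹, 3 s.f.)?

k_a(T₂) = k_a(T₁) · θ^(T₂−T₁) = 0.168 × 1.024^(13.0−20.0)
= 0.168 × 1.024^-7.00 = 0.168 × 0.8470 = 0.1423 d⁻¹.

k_a ≈ 0.142 d⁻¹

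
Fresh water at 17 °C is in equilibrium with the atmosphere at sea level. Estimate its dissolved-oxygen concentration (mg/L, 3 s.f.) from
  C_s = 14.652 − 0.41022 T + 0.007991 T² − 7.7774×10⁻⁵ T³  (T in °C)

C_s = 14.652 − 0.41022×17 + 0.007991×17² − 7.7774×10⁻⁵×17³ = 9.606 mg/L.

C_s ≈ 9.61 mg/L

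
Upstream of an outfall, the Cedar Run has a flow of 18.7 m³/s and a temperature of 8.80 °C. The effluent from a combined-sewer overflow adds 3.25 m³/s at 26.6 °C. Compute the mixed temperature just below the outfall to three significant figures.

Flow-weighted mixing: C = (Q_r C_r + Q_w C_w)/(Q_r + Q_w)
= (18.7×8.80 + 3.25×26.6)/(18.7 + 3.25) = 251.0/21.95 = 11.44 °C.

11.4 °C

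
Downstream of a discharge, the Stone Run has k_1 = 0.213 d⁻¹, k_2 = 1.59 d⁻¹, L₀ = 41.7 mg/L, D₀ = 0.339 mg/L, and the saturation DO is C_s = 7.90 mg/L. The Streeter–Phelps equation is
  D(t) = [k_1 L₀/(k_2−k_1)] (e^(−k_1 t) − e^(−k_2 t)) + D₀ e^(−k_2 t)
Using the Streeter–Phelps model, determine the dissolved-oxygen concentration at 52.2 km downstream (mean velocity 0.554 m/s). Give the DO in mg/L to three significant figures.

DO ≈ 3.87 mg/L

Travel time t = x/v = 52.2 km / (0.554 m/s) = 52200 m / 0.554 m/s = 94220 s = 1.091 d.
k_1 L₀/(k_2−k_1) = 0.213×41.7/(1.59−0.213) = 8.882/1.377 = 6.450 mg/L.
e^(−k_1 t) = e^(−0.213×1.091) = 0.7927; e^(−k_2 t) = e^(−1.59×1.091) = 0.1766.
D = 6.450 × (0.7927 − 0.1766) + 0.339 × 0.1766 = 3.974 + 0.05986 = 4.034 mg/L.
DO = C_s − D = 7.90 − 4.034 = 3.866 mg/L.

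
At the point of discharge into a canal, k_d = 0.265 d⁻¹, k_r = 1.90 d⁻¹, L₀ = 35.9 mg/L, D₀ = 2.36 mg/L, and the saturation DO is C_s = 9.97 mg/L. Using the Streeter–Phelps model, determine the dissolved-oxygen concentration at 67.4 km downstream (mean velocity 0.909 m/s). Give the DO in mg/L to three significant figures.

Travel time t = x/v = 67.4 km / (0.909 m/s) = 67400 m / 0.909 m/s = 74150 s = 0.8582 d.
k_d L₀/(k_r−k_d) = 0.265×35.9/(1.90−0.265) = 9.514/1.635 = 5.819 mg/L.
e^(−k_d t) = e^(−0.265×0.8582) = 0.7966; e^(−k_r t) = e^(−1.90×0.8582) = 0.1958.
D = 5.819 × (0.7966 − 0.1958) + 2.36 × 0.1958 = 3.496 + 0.4621 = 3.958 mg/L.
DO = C_s − D = 9.97 − 3.958 = 6.012 mg/L.

DO ≈ 6.01 mg/L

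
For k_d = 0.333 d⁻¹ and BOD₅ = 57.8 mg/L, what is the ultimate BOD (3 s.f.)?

L₀ ≈ 71.3 mg/L

BOD₅ = L₀(1 − e^(−5k_d)) ⇒ L₀ = BOD₅ / (1 − e^(−5×0.333))
= 57.8 / (1 − 0.1892) = 57.8 / 0.8108 = 71.29 mg/L.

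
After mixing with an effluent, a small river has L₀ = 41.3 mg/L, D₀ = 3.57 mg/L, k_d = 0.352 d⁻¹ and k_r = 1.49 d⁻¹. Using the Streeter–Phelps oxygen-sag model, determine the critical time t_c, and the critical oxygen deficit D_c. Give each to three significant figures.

At the critical point dD/dt = 0, so k_d L₀ e^(−k_d t) = k_r D. Substituting D(t) from the Streeter–Phelps equation and solving for t gives
t_c = ln[(k_r/k_d)(1 − D₀(k_r−k_d)/(k_d L₀))] / (k_r−k_d).
Here k_r−k_d = 1.138 d⁻¹ and 1 − D₀(k_r−k_d)/(k_d L₀) = 1 − 3.57×1.138/(0.352×41.3) = 0.7205, so
t_c = ln(4.233 × 0.7205) / 1.138 = 1.115 / 1.138 = 0.9799 d.
D_c = (k_d/k_r) L₀ e^(−k_d t_c) = (0.352/1.49) × 41.3 × e^(−0.352×0.9799) = 0.2362 × 41.3 × 0.7083 = 6.910 mg/L.

t_c ≈ 0.980 d; D_c ≈ 6.91 mg/L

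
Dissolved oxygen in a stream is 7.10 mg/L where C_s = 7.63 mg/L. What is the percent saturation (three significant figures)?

93.1 % saturation

% saturation = C/C_s × 100 = 7.10/7.63 × 100 = 93.1 %.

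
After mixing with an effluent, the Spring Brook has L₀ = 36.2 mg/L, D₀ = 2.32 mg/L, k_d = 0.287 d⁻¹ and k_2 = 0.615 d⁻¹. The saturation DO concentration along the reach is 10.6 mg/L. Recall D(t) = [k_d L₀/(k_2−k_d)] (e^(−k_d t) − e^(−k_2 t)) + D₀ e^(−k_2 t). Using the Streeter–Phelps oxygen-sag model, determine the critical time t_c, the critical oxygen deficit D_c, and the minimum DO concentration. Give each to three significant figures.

t_c ≈ 2.09 d; D_c ≈ 9.27 mg/L; min DO ≈ 1.33 mg/L

t_c = [1/(k_2−k_d)] ln[(k_2/k_d)(1 − D₀(k_2−k_d)/(k_d L₀))]
= [1/(0.615−0.287)] ln[(0.615/0.287)(1 − 2.32×0.3280/(0.287×36.2))]
= (1/0.3280) ln[2.143 × 0.9268] = 3.049 × ln(1.986) = 3.049 × 0.6861 = 2.092 d.
L(t_c) = L₀ e^(−k_d t_c) = 36.2 × 0.5486 = 19.86 mg/L, and at the critical point k_2 D_c = k_d L, so D_c = (0.287/0.615) × 19.86 = 9.268 mg/L.
Minimum DO = C_s − D_c = 10.6 − 9.268 = 1.332 mg/L.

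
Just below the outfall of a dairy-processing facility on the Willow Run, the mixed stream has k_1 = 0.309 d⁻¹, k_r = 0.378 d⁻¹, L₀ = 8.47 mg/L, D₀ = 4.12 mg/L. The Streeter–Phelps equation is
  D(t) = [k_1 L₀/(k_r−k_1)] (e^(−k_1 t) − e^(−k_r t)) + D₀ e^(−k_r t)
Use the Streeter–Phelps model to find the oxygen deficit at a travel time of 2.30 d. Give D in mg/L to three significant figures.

D ≈ 4.46 mg/L

k_1 L₀/(k_r−k_1) = 0.309×8.47/(0.378−0.309) = 2.617/0.06900 = 37.93 mg/L.
e^(−k_1 t) = e^(−0.309×2.300) = 0.4913; e^(−k_r t) = e^(−0.378×2.300) = 0.4192.
D = 37.93 × (0.4913 − 0.4192) + 4.12 × 0.4192 = 2.735 + 1.727 = 4.462 mg/L.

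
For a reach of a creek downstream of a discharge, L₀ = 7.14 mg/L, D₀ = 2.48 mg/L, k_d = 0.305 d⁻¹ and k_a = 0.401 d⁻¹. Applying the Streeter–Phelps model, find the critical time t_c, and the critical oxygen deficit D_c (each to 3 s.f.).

With k_a/k_d = 1.315 and 1 − D₀(k_a−k_d)/(k_d L₀) = 0.8907,
t_c = ln(1.315 × 0.8907) / (0.401 − 0.305) = ln(1.171) / 0.09600 = 0.1579/0.09600 = 1.645 d.
L(t_c) = L₀ e^(−k_d t_c) = 7.14 × 0.6056 = 4.324 mg/L, and at the critical point k_a D_c = k_d L, so D_c = (0.305/0.401) × 4.324 = 3.289 mg/L.

t_c ≈ 1.64 d; D_c ≈ 3.29 mg/L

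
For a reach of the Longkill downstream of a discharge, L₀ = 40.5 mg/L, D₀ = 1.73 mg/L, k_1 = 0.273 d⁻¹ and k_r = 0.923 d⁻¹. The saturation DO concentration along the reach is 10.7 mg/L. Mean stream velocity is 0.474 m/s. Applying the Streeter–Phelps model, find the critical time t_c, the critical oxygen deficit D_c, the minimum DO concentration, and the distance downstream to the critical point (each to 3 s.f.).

t_c = [1/(k_r−k_1)] ln[(k_r/k_1)(1 − D₀(k_r−k_1)/(k_1 L₀))]
= [1/(0.923−0.273)] ln[(0.923/0.273)(1 − 1.73×0.6500/(0.273×40.5))]
= (1/0.6500) ln[3.381 × 0.8983] = 1.538 × ln(3.037) = 1.538 × 1.111 = 1.709 d.
D_c = (k_1/k_r) L₀ e^(−k_1 t_c) = (0.273/0.923) × 40.5 × e^(−0.273×1.709) = 0.2958 × 40.5 × 0.6271 = 7.512 mg/L.
Minimum DO = C_s − D_c = 10.7 − 7.512 = 3.188 mg/L.
x_c = v t_c = 0.474 m/s × 1.709 d × 86400 s/d = 69990 m ≈ 70.0 km.

t_c ≈ 1.71 d; D_c ≈ 7.51 mg/L; min DO ≈ 3.19 mg/L; x_c ≈ 70.0 km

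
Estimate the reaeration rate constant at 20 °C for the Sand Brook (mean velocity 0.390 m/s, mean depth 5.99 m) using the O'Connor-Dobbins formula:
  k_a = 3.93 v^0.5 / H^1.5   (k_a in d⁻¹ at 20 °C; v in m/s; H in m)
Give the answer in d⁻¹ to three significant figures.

k_a = 3.93 × 0.390^0.5 / 5.99^1.5 = 3.93 × 0.6245 / 14.66 = 0.1674 d⁻¹.

k_a ≈ 0.167 d⁻¹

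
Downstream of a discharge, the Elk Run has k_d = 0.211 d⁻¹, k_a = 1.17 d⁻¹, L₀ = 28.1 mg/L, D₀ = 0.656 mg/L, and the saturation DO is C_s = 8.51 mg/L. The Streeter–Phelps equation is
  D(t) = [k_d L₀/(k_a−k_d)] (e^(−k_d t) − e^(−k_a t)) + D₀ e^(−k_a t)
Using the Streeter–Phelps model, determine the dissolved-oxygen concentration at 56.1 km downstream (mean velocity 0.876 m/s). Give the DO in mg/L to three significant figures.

Travel time t = x/v = 56.1 km / (0.876 m/s) = 56100 m / 0.876 m/s = 64040 s = 0.7412 d.
k_d L₀/(k_a−k_d) = 0.211×28.1/(1.17−0.211) = 5.929/0.9590 = 6.183 mg/L.
e^(−k_d t) = e^(−0.211×0.7412) = 0.8552; e^(−k_a t) = e^(−1.17×0.7412) = 0.4201.
D = 6.183 × (0.8552 − 0.4201) + 0.656 × 0.4201 = 2.690 + 0.2756 = 2.966 mg/L.
DO = C_s − D = 8.51 − 2.966 = 5.544 mg/L.

DO ≈ 5.54 mg/L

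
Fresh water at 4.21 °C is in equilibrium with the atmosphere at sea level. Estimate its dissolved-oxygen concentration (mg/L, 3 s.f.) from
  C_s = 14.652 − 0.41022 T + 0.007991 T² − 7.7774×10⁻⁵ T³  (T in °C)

C_s ≈ 13.1 mg/L

C_s = 14.652 − 0.41022×4.21 + 0.007991×4.21² − 7.7774×10⁻⁵×4.21³ = 13.06 mg/L.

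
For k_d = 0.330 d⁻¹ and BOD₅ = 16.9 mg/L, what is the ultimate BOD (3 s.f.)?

L₀ ≈ 20.9 mg/L

BOD₅ = L₀(1 − e^(−5k_d)) ⇒ L₀ = BOD₅ / (1 − e^(−5×0.330))
= 16.9 / (1 − 0.1920) = 16.9 / 0.8080 = 20.92 mg/L.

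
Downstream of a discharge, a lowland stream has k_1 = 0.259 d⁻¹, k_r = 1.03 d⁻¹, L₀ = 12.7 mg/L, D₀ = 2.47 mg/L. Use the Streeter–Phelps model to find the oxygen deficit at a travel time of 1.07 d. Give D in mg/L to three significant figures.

D ≈ 2.64 mg/L

k_1 L₀/(k_r−k_1) = 0.259×12.7/(1.03−0.259) = 3.289/0.7710 = 4.266 mg/L.
e^(−k_1 t) = e^(−0.259×1.070) = 0.7580; e^(−k_r t) = e^(−1.03×1.070) = 0.3322.
D = 4.266 × (0.7580 − 0.3322) + 2.47 × 0.3322 = 1.817 + 0.8205 = 2.637 mg/L.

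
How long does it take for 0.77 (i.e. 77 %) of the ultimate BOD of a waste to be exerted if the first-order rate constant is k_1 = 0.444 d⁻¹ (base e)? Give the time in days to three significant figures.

y/L₀ = 1 − e^(−k_1 t) = 0.77 ⇒ e^(−k_1 t) = 0.230
t = −ln(0.230) / 0.444 = 1.470 / 0.444 = 3.310 d.

t ≈ 3.31 d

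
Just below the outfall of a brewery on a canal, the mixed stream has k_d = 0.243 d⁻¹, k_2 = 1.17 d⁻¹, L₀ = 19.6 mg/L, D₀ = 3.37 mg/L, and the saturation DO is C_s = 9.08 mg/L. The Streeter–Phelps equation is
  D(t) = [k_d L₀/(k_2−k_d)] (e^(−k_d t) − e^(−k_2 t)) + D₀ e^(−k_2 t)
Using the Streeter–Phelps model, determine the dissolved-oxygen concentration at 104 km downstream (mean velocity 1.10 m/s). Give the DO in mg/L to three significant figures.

Travel time t = x/v = 104 km / (1.10 m/s) = 104000 m / 1.10 m/s = 94550 s = 1.094 d.
k_d L₀/(k_2−k_d) = 0.243×19.6/(1.17−0.243) = 4.763/0.9270 = 5.138 mg/L.
e^(−k_d t) = e^(−0.243×1.094) = 0.7665; e^(−k_2 t) = e^(−1.17×1.094) = 0.2780.
D = 5.138 × (0.7665 − 0.2780) + 3.37 × 0.2780 = 2.510 + 0.9367 = 3.447 mg/L.
DO = C_s − D = 9.08 − 3.447 = 5.633 mg/L.

DO ≈ 5.63 mg/L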